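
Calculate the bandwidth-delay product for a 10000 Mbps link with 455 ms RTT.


BDP = bandwidth * RTT
= 10000 Mbps * 455 ms
= 10000 * 1e6 * 455 / 1000 bits
= 4550000000 bits
= 568750000 bytes
= 555419.9219 KB
BDP = 4550000000 bits (568750000 bytes)


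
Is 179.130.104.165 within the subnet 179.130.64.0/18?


Subnet network: 179.130.64.0
Test IP AND mask: 179.130.64.0
Yes, 179.130.104.165 is in 179.130.64.0/18


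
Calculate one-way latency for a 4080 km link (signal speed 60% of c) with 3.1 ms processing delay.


Speed = 0.6 * 3e5 km/s = 180000 km/s
Propagation delay = 4080 / 180000 = 0.0227 s = 22.6667 ms
Processing delay = 3.1 ms
Total one-way latency = 25.7667 ms


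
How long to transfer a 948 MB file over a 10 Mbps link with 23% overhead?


Effective throughput = 10 * (1 - 23/100) = 7.7 Mbps
File size in Mb = 948 * 8 = 7584 Mb
Time = 7584 / 7.7
Time = 984.9351 seconds


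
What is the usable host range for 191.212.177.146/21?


Network: 191.212.176.0
Broadcast: 191.212.183.255
First usable = network + 1
Last usable = broadcast - 1
Range: 191.212.176.1 to 191.212.183.254


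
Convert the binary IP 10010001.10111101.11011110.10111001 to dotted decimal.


10010001 = 145
10111101 = 189
11011110 = 222
10111001 = 185
IP: 145.189.222.185


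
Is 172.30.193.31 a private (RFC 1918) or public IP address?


RFC 1918 private ranges:
  10.0.0.0/8 (10.0.0.0 - 10.255.255.255)
  172.16.0.0/12 (172.16.0.0 - 172.31.255.255)
  192.168.0.0/16 (192.168.0.0 - 192.168.255.255)
Private (in 172.16.0.0/12)


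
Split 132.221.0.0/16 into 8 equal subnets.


New prefix = 16 + 3 = 19
Each subnet has 8192 addresses
  132.221.0.0/19
  132.221.32.0/19
  132.221.64.0/19
  132.221.96.0/19
  132.221.128.0/19
  132.221.160.0/19
  132.221.192.0/19
  132.221.224.0/19
Subnets: 132.221.0.0/19, 132.221.32.0/19, 132.221.64.0/19, 132.221.96.0/19, 132.221.128.0/19, 132.221.160.0/19, 132.221.192.0/19, 132.221.224.0/19


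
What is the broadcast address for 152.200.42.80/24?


Network: 152.200.42.0/24
Host bits = 8
Set all host bits to 1:
Broadcast: 152.200.42.255


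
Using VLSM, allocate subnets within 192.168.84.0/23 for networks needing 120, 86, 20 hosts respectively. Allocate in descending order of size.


120 hosts -> /25 (126 usable): 192.168.84.0/25
86 hosts -> /25 (126 usable): 192.168.84.128/25
20 hosts -> /27 (30 usable): 192.168.85.0/27
Allocation: 192.168.84.0/25 (120 hosts, 126 usable); 192.168.84.128/25 (86 hosts, 126 usable); 192.168.85.0/27 (20 hosts, 30 usable)


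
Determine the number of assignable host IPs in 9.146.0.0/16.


Host bits = 32 - 16 = 16
Total addresses = 2^16 = 65536
Usable = total - 2 (network and broadcast)
Usable hosts: 65534


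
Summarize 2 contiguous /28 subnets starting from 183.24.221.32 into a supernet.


Original prefix: /28
Number of subnets: 2 = 2^1
New prefix = 28 - 1 = 27
Supernet: 183.24.221.32/27


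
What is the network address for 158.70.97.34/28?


IP:   10011110.01000110.01100001.00100010
Mask: 11111111.11111111.11111111.11110000
AND operation:
Net:  10011110.01000110.01100001.00100000
Network: 158.70.97.32/28


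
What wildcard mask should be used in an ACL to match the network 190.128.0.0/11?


Subnet mask: 255.224.0.0
Wildcard = 255.255.255.255 - subnet mask
255 - 255 = 0
255 - 224 = 31
255 - 0 = 255
255 - 0 = 255
Wildcard: 0.31.255.255


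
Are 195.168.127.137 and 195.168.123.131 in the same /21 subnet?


Mask: 255.255.248.0
195.168.127.137 AND mask = 195.168.120.0
195.168.123.131 AND mask = 195.168.120.0
Yes, same subnet (195.168.120.0)


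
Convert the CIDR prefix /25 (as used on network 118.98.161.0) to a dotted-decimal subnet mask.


/25 means 25 network bits, 7 host bits
Binary: 11111111111111111111111110000000
Mask: 255.255.255.128


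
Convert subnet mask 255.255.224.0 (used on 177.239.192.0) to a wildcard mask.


Subnet mask: 255.255.224.0
Wildcard = 255.255.255.255 - subnet mask
255 - 255 = 0
255 - 255 = 0
255 - 224 = 31
255 - 0 = 255
Wildcard: 0.0.31.255


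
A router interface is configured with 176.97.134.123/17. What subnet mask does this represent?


/17 means 17 network bits, 15 host bits
Binary: 11111111111111111000000000000000
Mask: 255.255.128.0


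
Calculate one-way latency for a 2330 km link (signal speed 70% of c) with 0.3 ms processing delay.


Speed = 0.7 * 3e5 km/s = 210000 km/s
Propagation delay = 2330 / 210000 = 0.0111 s = 11.0952 ms
Processing delay = 0.3 ms
Total one-way latency = 11.3952 ms


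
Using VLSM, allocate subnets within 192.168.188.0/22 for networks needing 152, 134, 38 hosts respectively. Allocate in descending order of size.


152 hosts -> /24 (254 usable): 192.168.188.0/24
134 hosts -> /24 (254 usable): 192.168.189.0/24
38 hosts -> /26 (62 usable): 192.168.190.0/26
Allocation: 192.168.188.0/24 (152 hosts, 254 usable); 192.168.189.0/24 (134 hosts, 254 usable); 192.168.190.0/26 (38 hosts, 62 usable)


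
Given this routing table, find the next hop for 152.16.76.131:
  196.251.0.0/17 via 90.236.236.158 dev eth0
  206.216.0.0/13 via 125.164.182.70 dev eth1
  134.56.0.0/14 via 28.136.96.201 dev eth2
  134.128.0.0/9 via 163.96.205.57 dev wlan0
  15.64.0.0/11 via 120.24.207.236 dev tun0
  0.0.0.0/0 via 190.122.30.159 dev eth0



Longest prefix match for 152.16.76.131:
  /17 196.251.0.0: no
  /13 206.216.0.0: no
  /14 134.56.0.0: no
  /9 134.128.0.0: no
  /11 15.64.0.0: no
  /0 0.0.0.0: MATCH
Selected: next-hop 190.122.30.159 via eth0 (matched /0)


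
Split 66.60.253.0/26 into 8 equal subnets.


New prefix = 26 + 3 = 29
Each subnet has 8 addresses
  66.60.253.0/29
  66.60.253.8/29
  66.60.253.16/29
  66.60.253.24/29
  66.60.253.32/29
  66.60.253.40/29
  66.60.253.48/29
  66.60.253.56/29
Subnets: 66.60.253.0/29, 66.60.253.8/29, 66.60.253.16/29, 66.60.253.24/29, 66.60.253.32/29, 66.60.253.40/29, 66.60.253.48/29, 66.60.253.56/29


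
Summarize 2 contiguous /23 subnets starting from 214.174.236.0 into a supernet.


Original prefix: /23
Number of subnets: 2 = 2^1
New prefix = 23 - 1 = 22
Supernet: 214.174.236.0/22


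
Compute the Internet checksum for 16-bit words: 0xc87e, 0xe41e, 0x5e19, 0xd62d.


Sum all words (with carry folding):
+ 0xc87e = 0xc87e
+ 0xe41e = 0xac9d
+ 0x5e19 = 0x0ab7
+ 0xd62d = 0xe0e4
One's complement: ~0xe0e4
Checksum = 0x1f1b


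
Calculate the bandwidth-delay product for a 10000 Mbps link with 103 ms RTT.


BDP = bandwidth * RTT
= 10000 Mbps * 103 ms
= 10000 * 1e6 * 103 / 1000 bits
= 1030000000 bits
= 128750000 bytes
= 125732.4219 KB
BDP = 1030000000 bits (128750000 bytes)


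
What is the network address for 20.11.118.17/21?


IP:   00010100.00001011.01110110.00010001
Mask: 11111111.11111111.11111000.00000000
AND operation:
Net:  00010100.00001011.01110000.00000000
Network: 20.11.112.0/21


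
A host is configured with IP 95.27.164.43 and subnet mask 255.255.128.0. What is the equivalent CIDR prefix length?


Binary: 11111111.11111111.10000000.00000000
Count leading 1s
Prefix: /17


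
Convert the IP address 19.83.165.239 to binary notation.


19 = 00010011
83 = 01010011
165 = 10100101
239 = 11101111
Binary: 00010011.01010011.10100101.11101111


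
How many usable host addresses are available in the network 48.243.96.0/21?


Host bits = 32 - 21 = 11
Total addresses = 2^11 = 2048
Usable = total - 2 (network and broadcast)
Usable hosts: 2046


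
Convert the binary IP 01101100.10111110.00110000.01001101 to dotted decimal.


01101100 = 108
10111110 = 190
00110000 = 48
01001101 = 77
IP: 108.190.48.77


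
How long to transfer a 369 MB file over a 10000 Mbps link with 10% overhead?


Effective throughput = 10000 * (1 - 10/100) = 9000 Mbps
File size in Mb = 369 * 8 = 2952 Mb
Time = 2952 / 9000
Time = 0.328 seconds


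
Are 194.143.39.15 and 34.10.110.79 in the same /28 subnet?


Mask: 255.255.255.240
194.143.39.15 AND mask = 194.143.39.0
34.10.110.79 AND mask = 34.10.110.64
No, different subnets (194.143.39.0 vs 34.10.110.64)


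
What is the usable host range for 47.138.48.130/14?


Network: 47.136.0.0
Broadcast: 47.139.255.255
First usable = network + 1
Last usable = broadcast - 1
Range: 47.136.0.1 to 47.139.255.254


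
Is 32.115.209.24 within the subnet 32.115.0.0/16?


Subnet network: 32.115.0.0
Test IP AND mask: 32.115.0.0
Yes, 32.115.209.24 is in 32.115.0.0/16


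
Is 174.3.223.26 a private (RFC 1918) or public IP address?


RFC 1918 private ranges:
  10.0.0.0/8 (10.0.0.0 - 10.255.255.255)
  172.16.0.0/12 (172.16.0.0 - 172.31.255.255)
  192.168.0.0/16 (192.168.0.0 - 192.168.255.255)
Public (not in any RFC 1918 range)


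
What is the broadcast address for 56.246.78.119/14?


Network: 56.244.0.0/14
Host bits = 18
Set all host bits to 1:
Broadcast: 56.247.255.255


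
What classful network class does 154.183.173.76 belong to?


First octet: 154
Binary: 10011010
10xxxxxx -> Class B (128-191)
Class B, default mask 255.255.0.0 (/16)


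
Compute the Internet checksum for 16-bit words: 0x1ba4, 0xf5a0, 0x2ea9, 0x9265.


Sum all words (with carry folding):
+ 0x1ba4 = 0x1ba4
+ 0xf5a0 = 0x1145
+ 0x2ea9 = 0x3fee
+ 0x9265 = 0xd253
One's complement: ~0xd253
Checksum = 0x2dac


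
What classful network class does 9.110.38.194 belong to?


First octet: 9
Binary: 00001001
0xxxxxxx -> Class A (1-126)
Class A, default mask 255.0.0.0 (/8)


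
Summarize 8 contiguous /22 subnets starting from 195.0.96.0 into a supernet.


Original prefix: /22
Number of subnets: 8 = 2^3
New prefix = 22 - 3 = 19
Supernet: 195.0.96.0/19


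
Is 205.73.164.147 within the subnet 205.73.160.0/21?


Subnet network: 205.73.160.0
Test IP AND mask: 205.73.160.0
Yes, 205.73.164.147 is in 205.73.160.0/21


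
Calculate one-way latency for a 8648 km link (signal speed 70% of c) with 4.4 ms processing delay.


Speed = 0.7 * 3e5 km/s = 210000 km/s
Propagation delay = 8648 / 210000 = 0.0412 s = 41.181 ms
Processing delay = 4.4 ms
Total one-way latency = 45.581 ms


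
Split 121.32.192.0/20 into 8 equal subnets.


New prefix = 20 + 3 = 23
Each subnet has 512 addresses
  121.32.192.0/23
  121.32.194.0/23
  121.32.196.0/23
  121.32.198.0/23
  121.32.200.0/23
  121.32.202.0/23
  121.32.204.0/23
  121.32.206.0/23
Subnets: 121.32.192.0/23, 121.32.194.0/23, 121.32.196.0/23, 121.32.198.0/23, 121.32.200.0/23, 121.32.202.0/23, 121.32.204.0/23, 121.32.206.0/23


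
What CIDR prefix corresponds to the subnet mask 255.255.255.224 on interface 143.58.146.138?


Binary: 11111111.11111111.11111111.11100000
Count leading 1s
Prefix: /27


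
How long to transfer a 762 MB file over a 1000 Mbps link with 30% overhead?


Effective throughput = 1000 * (1 - 30/100) = 700 Mbps
File size in Mb = 762 * 8 = 6096 Mb
Time = 6096 / 700
Time = 8.7086 seconds


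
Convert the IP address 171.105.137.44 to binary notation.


171 = 10101011
105 = 01101001
137 = 10001001
44 = 00101100
Binary: 10101011.01101001.10001001.00101100


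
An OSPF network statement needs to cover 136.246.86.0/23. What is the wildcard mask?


Subnet mask: 255.255.254.0
Wildcard = 255.255.255.255 - subnet mask
255 - 255 = 0
255 - 255 = 0
255 - 254 = 1
255 - 0 = 255
Wildcard: 0.0.1.255


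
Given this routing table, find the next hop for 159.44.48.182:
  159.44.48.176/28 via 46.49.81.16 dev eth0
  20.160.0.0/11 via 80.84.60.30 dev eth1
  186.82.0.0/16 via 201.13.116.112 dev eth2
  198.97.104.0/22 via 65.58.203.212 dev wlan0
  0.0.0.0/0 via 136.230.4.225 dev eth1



Longest prefix match for 159.44.48.182:
  /28 159.44.48.176: MATCH
  /11 20.160.0.0: no
  /16 186.82.0.0: no
  /22 198.97.104.0: no
  /0 0.0.0.0: MATCH
Selected: next-hop 46.49.81.16 via eth0 (matched /28)


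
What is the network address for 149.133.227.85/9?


IP:   10010101.10000101.11100011.01010101
Mask: 11111111.10000000.00000000.00000000
AND operation:
Net:  10010101.10000000.00000000.00000000
Network: 149.128.0.0/9


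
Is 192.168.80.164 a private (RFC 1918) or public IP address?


RFC 1918 private ranges:
  10.0.0.0/8 (10.0.0.0 - 10.255.255.255)
  172.16.0.0/12 (172.16.0.0 - 172.31.255.255)
  192.168.0.0/16 (192.168.0.0 - 192.168.255.255)
Private (in 192.168.0.0/16)


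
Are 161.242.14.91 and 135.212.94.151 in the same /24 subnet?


Mask: 255.255.255.0
161.242.14.91 AND mask = 161.242.14.0
135.212.94.151 AND mask = 135.212.94.0
No, different subnets (161.242.14.0 vs 135.212.94.0)


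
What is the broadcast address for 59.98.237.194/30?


Network: 59.98.237.192/30
Host bits = 2
Set all host bits to 1:
Broadcast: 59.98.237.195


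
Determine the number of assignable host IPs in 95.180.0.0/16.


Host bits = 32 - 16 = 16
Total addresses = 2^16 = 65536
Usable = total - 2 (network and broadcast)
Usable hosts: 65534


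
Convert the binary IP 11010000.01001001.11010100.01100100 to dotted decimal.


11010000 = 208
01001001 = 73
11010100 = 212
01100100 = 100
IP: 208.73.212.100


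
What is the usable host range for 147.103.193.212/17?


Network: 147.103.128.0
Broadcast: 147.103.255.255
First usable = network + 1
Last usable = broadcast - 1
Range: 147.103.128.1 to 147.103.255.254


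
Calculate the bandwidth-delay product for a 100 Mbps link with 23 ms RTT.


BDP = bandwidth * RTT
= 100 Mbps * 23 ms
= 100 * 1e6 * 23 / 1000 bits
= 2300000 bits
= 287500 bytes
= 280.7617 KB
BDP = 2300000 bits (287500 bytes)


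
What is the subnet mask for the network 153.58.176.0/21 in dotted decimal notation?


/21 means 21 network bits, 11 host bits
Binary: 11111111111111111111100000000000
Mask: 255.255.248.0


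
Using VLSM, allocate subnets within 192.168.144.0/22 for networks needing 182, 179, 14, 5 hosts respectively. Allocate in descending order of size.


182 hosts -> /24 (254 usable): 192.168.144.0/24
179 hosts -> /24 (254 usable): 192.168.145.0/24
14 hosts -> /28 (14 usable): 192.168.146.0/28
5 hosts -> /29 (6 usable): 192.168.146.16/29
Allocation: 192.168.144.0/24 (182 hosts, 254 usable); 192.168.145.0/24 (179 hosts, 254 usable); 192.168.146.0/28 (14 hosts, 14 usable); 192.168.146.16/29 (5 hosts, 6 usable)


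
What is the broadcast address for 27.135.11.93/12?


Network: 27.128.0.0/12
Host bits = 20
Set all host bits to 1:
Broadcast: 27.143.255.255


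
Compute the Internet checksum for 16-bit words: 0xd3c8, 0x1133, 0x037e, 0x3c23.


Sum all words (with carry folding):
+ 0xd3c8 = 0xd3c8
+ 0x1133 = 0xe4fb
+ 0x037e = 0xe879
+ 0x3c23 = 0x249d
One's complement: ~0x249d
Checksum = 0xdb62


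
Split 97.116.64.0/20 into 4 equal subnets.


New prefix = 20 + 2 = 22
Each subnet has 1024 addresses
  97.116.64.0/22
  97.116.68.0/22
  97.116.72.0/22
  97.116.76.0/22
Subnets: 97.116.64.0/22, 97.116.68.0/22, 97.116.72.0/22, 97.116.76.0/22


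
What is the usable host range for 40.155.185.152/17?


Network: 40.155.128.0
Broadcast: 40.155.255.255
First usable = network + 1
Last usable = broadcast - 1
Range: 40.155.128.1 to 40.155.255.254


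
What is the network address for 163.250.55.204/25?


IP:   10100011.11111010.00110111.11001100
Mask: 11111111.11111111.11111111.10000000
AND operation:
Net:  10100011.11111010.00110111.10000000
Network: 163.250.55.128/25


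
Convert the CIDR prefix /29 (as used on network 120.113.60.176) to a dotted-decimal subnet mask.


/29 means 29 network bits, 3 host bits
Binary: 11111111111111111111111111111000
Mask: 255.255.255.248


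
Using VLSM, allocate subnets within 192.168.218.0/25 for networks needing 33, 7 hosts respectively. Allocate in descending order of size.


33 hosts -> /26 (62 usable): 192.168.218.0/26
7 hosts -> /28 (14 usable): 192.168.218.64/28
Allocation: 192.168.218.0/26 (33 hosts, 62 usable); 192.168.218.64/28 (7 hosts, 14 usable)


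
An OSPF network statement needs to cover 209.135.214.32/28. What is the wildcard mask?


Subnet mask: 255.255.255.240
Wildcard = 255.255.255.255 - subnet mask
255 - 255 = 0
255 - 255 = 0
255 - 255 = 0
255 - 240 = 15
Wildcard: 0.0.0.15


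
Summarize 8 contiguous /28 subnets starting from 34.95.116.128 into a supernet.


Original prefix: /28
Number of subnets: 8 = 2^3
New prefix = 28 - 3 = 25
Supernet: 34.95.116.128/25


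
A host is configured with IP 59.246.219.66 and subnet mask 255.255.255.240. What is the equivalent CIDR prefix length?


Binary: 11111111.11111111.11111111.11110000
Count leading 1s
Prefix: /28


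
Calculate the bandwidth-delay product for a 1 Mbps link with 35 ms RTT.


BDP = bandwidth * RTT
= 1 Mbps * 35 ms
= 1 * 1e6 * 35 / 1000 bits
= 35000 bits
= 4375 bytes
= 4.2725 KB
BDP = 35000 bits (4375 bytes)


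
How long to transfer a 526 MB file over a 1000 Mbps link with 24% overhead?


Effective throughput = 1000 * (1 - 24/100) = 760 Mbps
File size in Mb = 526 * 8 = 4208 Mb
Time = 4208 / 760
Time = 5.5368 seconds


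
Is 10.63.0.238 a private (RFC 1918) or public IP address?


RFC 1918 private ranges:
  10.0.0.0/8 (10.0.0.0 - 10.255.255.255)
  172.16.0.0/12 (172.16.0.0 - 172.31.255.255)
  192.168.0.0/16 (192.168.0.0 - 192.168.255.255)
Private (in 10.0.0.0/8)


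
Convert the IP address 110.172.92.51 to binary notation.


110 = 01101110
172 = 10101100
92 = 01011100
51 = 00110011
Binary: 01101110.10101100.01011100.00110011


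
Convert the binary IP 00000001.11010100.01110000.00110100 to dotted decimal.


00000001 = 1
11010100 = 212
01110000 = 112
00110100 = 52
IP: 1.212.112.52


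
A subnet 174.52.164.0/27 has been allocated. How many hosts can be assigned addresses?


Host bits = 32 - 27 = 5
Total addresses = 2^5 = 32
Usable = total - 2 (network and broadcast)
Usable hosts: 30


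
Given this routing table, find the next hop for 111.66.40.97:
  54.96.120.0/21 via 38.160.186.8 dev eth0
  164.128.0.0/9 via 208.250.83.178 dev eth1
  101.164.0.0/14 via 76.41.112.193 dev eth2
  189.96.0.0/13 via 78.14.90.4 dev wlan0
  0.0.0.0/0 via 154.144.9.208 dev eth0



Longest prefix match for 111.66.40.97:
  /21 54.96.120.0: no
  /9 164.128.0.0: no
  /14 101.164.0.0: no
  /13 189.96.0.0: no
  /0 0.0.0.0: MATCH
Selected: next-hop 154.144.9.208 via eth0 (matched /0)


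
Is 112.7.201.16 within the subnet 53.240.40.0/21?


Subnet network: 53.240.40.0
Test IP AND mask: 112.7.200.0
No, 112.7.201.16 is not in 53.240.40.0/21


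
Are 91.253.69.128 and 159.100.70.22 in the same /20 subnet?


Mask: 255.255.240.0
91.253.69.128 AND mask = 91.253.64.0
159.100.70.22 AND mask = 159.100.64.0
No, different subnets (91.253.64.0 vs 159.100.64.0)


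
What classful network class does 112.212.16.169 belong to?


First octet: 112
Binary: 01110000
0xxxxxxx -> Class A (1-126)
Class A, default mask 255.0.0.0 (/8)


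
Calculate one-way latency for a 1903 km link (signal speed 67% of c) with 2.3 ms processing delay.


Speed = 0.67 * 3e5 km/s = 201000 km/s
Propagation delay = 1903 / 201000 = 0.0095 s = 9.4677 ms
Processing delay = 2.3 ms
Total one-way latency = 11.7677 ms


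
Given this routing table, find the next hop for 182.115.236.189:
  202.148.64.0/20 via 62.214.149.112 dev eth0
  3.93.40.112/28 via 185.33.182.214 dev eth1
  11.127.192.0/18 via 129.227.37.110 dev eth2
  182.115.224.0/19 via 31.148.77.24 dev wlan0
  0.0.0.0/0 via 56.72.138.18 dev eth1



Longest prefix match for 182.115.236.189:
  /20 202.148.64.0: no
  /28 3.93.40.112: no
  /18 11.127.192.0: no
  /19 182.115.224.0: MATCH
  /0 0.0.0.0: MATCH
Selected: next-hop 31.148.77.24 via wlan0 (matched /19)


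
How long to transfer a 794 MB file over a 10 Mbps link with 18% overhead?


Effective throughput = 10 * (1 - 18/100) = 8.2 Mbps
File size in Mb = 794 * 8 = 6352 Mb
Time = 6352 / 8.2
Time = 774.6341 seconds


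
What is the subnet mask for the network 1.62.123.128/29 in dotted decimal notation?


/29 means 29 network bits, 3 host bits
Binary: 11111111111111111111111111111000
Mask: 255.255.255.248


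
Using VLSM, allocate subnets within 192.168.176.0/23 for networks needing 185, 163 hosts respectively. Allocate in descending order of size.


185 hosts -> /24 (254 usable): 192.168.176.0/24
163 hosts -> /24 (254 usable): 192.168.177.0/24
Allocation: 192.168.176.0/24 (185 hosts, 254 usable); 192.168.177.0/24 (163 hosts, 254 usable)


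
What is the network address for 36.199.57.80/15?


IP:   00100100.11000111.00111001.01010000
Mask: 11111111.11111110.00000000.00000000
AND operation:
Net:  00100100.11000110.00000000.00000000
Network: 36.198.0.0/15


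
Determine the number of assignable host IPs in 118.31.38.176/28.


Host bits = 32 - 28 = 4
Total addresses = 2^4 = 16
Usable = total - 2 (network and broadcast)
Usable hosts: 14


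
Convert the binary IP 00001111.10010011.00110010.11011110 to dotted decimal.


00001111 = 15
10010011 = 147
00110010 = 50
11011110 = 222
IP: 15.147.50.222


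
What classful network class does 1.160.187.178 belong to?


First octet: 1
Binary: 00000001
0xxxxxxx -> Class A (1-126)
Class A, default mask 255.0.0.0 (/8)


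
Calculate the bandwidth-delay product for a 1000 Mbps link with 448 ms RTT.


BDP = bandwidth * RTT
= 1000 Mbps * 448 ms
= 1000 * 1e6 * 448 / 1000 bits
= 448000000 bits
= 56000000 bytes
= 54687.5 KB
BDP = 448000000 bits (56000000 bytes)


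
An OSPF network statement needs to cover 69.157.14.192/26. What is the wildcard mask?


Subnet mask: 255.255.255.192
Wildcard = 255.255.255.255 - subnet mask
255 - 255 = 0
255 - 255 = 0
255 - 255 = 0
255 - 192 = 63
Wildcard: 0.0.0.63


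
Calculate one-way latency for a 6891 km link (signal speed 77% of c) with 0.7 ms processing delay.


Speed = 0.77 * 3e5 km/s = 231000 km/s
Propagation delay = 6891 / 231000 = 0.0298 s = 29.8312 ms
Processing delay = 0.7 ms
Total one-way latency = 30.5312 ms


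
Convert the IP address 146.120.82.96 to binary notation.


146 = 10010010
120 = 01111000
82 = 01010010
96 = 01100000
Binary: 10010010.01111000.01010010.01100000


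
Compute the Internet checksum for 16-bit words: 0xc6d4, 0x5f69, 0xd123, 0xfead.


Sum all words (with carry folding):
+ 0xc6d4 = 0xc6d4
+ 0x5f69 = 0x263e
+ 0xd123 = 0xf761
+ 0xfead = 0xf60f
One's complement: ~0xf60f
Checksum = 0x09f0


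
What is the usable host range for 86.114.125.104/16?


Network: 86.114.0.0
Broadcast: 86.114.255.255
First usable = network + 1
Last usable = broadcast - 1
Range: 86.114.0.1 to 86.114.255.254


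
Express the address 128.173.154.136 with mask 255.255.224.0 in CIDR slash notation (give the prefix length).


Binary: 11111111.11111111.11100000.00000000
Count leading 1s
Prefix: /19


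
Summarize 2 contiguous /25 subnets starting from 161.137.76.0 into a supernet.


Original prefix: /25
Number of subnets: 2 = 2^1
New prefix = 25 - 1 = 24
Supernet: 161.137.76.0/24


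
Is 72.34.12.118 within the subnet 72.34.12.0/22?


Subnet network: 72.34.12.0
Test IP AND mask: 72.34.12.0
Yes, 72.34.12.118 is in 72.34.12.0/22


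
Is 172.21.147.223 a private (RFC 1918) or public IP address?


RFC 1918 private ranges:
  10.0.0.0/8 (10.0.0.0 - 10.255.255.255)
  172.16.0.0/12 (172.16.0.0 - 172.31.255.255)
  192.168.0.0/16 (192.168.0.0 - 192.168.255.255)
Private (in 172.16.0.0/12)


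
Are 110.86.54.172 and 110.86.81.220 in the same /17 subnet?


Mask: 255.255.128.0
110.86.54.172 AND mask = 110.86.0.0
110.86.81.220 AND mask = 110.86.0.0
Yes, same subnet (110.86.0.0)


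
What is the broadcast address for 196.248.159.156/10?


Network: 196.192.0.0/10
Host bits = 22
Set all host bits to 1:
Broadcast: 196.255.255.255


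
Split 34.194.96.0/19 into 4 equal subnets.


New prefix = 19 + 2 = 21
Each subnet has 2048 addresses
  34.194.96.0/21
  34.194.104.0/21
  34.194.112.0/21
  34.194.120.0/21
Subnets: 34.194.96.0/21, 34.194.104.0/21, 34.194.112.0/21, 34.194.120.0/21


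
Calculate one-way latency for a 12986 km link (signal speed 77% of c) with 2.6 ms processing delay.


Speed = 0.77 * 3e5 km/s = 231000 km/s
Propagation delay = 12986 / 231000 = 0.0562 s = 56.2165 ms
Processing delay = 2.6 ms
Total one-way latency = 58.8165 ms


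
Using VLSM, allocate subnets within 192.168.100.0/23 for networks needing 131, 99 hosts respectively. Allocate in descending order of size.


131 hosts -> /24 (254 usable): 192.168.100.0/24
99 hosts -> /25 (126 usable): 192.168.101.0/25
Allocation: 192.168.100.0/24 (131 hosts, 254 usable); 192.168.101.0/25 (99 hosts, 126 usable)


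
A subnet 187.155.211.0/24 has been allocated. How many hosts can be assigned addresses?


Host bits = 32 - 24 = 8
Total addresses = 2^8 = 256
Usable = total - 2 (network and broadcast)
Usable hosts: 254


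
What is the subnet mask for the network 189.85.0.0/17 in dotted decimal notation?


/17 means 17 network bits, 15 host bits
Binary: 11111111111111111000000000000000
Mask: 255.255.128.0


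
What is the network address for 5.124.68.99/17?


IP:   00000101.01111100.01000100.01100011
Mask: 11111111.11111111.10000000.00000000
AND operation:
Net:  00000101.01111100.00000000.00000000
Network: 5.124.0.0/17


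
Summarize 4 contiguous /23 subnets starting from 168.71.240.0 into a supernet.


Original prefix: /23
Number of subnets: 4 = 2^2
New prefix = 23 - 2 = 21
Supernet: 168.71.240.0/21


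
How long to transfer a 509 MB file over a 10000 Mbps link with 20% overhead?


Effective throughput = 10000 * (1 - 20/100) = 8000 Mbps
File size in Mb = 509 * 8 = 4072 Mb
Time = 4072 / 8000
Time = 0.509 seconds


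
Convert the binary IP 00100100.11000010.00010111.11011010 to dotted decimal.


00100100 = 36
11000010 = 194
00010111 = 23
11011010 = 218
IP: 36.194.23.218


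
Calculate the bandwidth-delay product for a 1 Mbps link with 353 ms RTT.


BDP = bandwidth * RTT
= 1 Mbps * 353 ms
= 1 * 1e6 * 353 / 1000 bits
= 353000 bits
= 44125 bytes
= 43.0908 KB
BDP = 353000 bits (44125 bytes)


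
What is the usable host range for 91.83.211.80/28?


Network: 91.83.211.80
Broadcast: 91.83.211.95
First usable = network + 1
Last usable = broadcast - 1
Range: 91.83.211.81 to 91.83.211.94


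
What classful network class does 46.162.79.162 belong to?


First octet: 46
Binary: 00101110
0xxxxxxx -> Class A (1-126)
Class A, default mask 255.0.0.0 (/8)


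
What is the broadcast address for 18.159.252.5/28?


Network: 18.159.252.0/28
Host bits = 4
Set all host bits to 1:
Broadcast: 18.159.252.15


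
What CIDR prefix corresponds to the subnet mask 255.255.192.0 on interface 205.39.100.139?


Binary: 11111111.11111111.11000000.00000000
Count leading 1s
Prefix: /18


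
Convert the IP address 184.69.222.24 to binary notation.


184 = 10111000
69 = 01000101
222 = 11011110
24 = 00011000
Binary: 10111000.01000101.11011110.00011000


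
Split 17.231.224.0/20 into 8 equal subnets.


New prefix = 20 + 3 = 23
Each subnet has 512 addresses
  17.231.224.0/23
  17.231.226.0/23
  17.231.228.0/23
  17.231.230.0/23
  17.231.232.0/23
  17.231.234.0/23
  17.231.236.0/23
  17.231.238.0/23
Subnets: 17.231.224.0/23, 17.231.226.0/23, 17.231.228.0/23, 17.231.230.0/23, 17.231.232.0/23, 17.231.234.0/23, 17.231.236.0/23, 17.231.238.0/23


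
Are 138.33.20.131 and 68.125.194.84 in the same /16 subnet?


Mask: 255.255.0.0
138.33.20.131 AND mask = 138.33.0.0
68.125.194.84 AND mask = 68.125.0.0
No, different subnets (138.33.0.0 vs 68.125.0.0)


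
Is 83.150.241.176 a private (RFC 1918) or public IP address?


RFC 1918 private ranges:
  10.0.0.0/8 (10.0.0.0 - 10.255.255.255)
  172.16.0.0/12 (172.16.0.0 - 172.31.255.255)
  192.168.0.0/16 (192.168.0.0 - 192.168.255.255)
Public (not in any RFC 1918 range)


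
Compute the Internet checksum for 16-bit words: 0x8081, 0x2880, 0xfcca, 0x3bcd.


Sum all words (with carry folding):
+ 0x8081 = 0x8081
+ 0x2880 = 0xa901
+ 0xfcca = 0xa5cc
+ 0x3bcd = 0xe199
One's complement: ~0xe199
Checksum = 0x1e66


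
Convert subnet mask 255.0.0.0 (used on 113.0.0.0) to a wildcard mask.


Subnet mask: 255.0.0.0
Wildcard = 255.255.255.255 - subnet mask
255 - 255 = 0
255 - 0 = 255
255 - 0 = 255
255 - 0 = 255
Wildcard: 0.255.255.255


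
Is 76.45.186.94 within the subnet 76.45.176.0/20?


Subnet network: 76.45.176.0
Test IP AND mask: 76.45.176.0
Yes, 76.45.186.94 is in 76.45.176.0/20


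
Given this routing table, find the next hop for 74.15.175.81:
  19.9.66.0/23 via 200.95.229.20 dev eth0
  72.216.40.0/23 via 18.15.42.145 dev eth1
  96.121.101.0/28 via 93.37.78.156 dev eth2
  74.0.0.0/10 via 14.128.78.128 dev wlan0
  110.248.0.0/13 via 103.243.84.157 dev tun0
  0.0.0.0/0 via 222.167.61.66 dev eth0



Longest prefix match for 74.15.175.81:
  /23 19.9.66.0: no
  /23 72.216.40.0: no
  /28 96.121.101.0: no
  /10 74.0.0.0: MATCH
  /13 110.248.0.0: no
  /0 0.0.0.0: MATCH
Selected: next-hop 14.128.78.128 via wlan0 (matched /10)


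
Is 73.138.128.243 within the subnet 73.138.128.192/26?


Subnet network: 73.138.128.192
Test IP AND mask: 73.138.128.192
Yes, 73.138.128.243 is in 73.138.128.192/26


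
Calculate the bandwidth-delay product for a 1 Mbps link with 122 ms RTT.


BDP = bandwidth * RTT
= 1 Mbps * 122 ms
= 1 * 1e6 * 122 / 1000 bits
= 122000 bits
= 15250 bytes
= 14.8926 KB
BDP = 122000 bits (15250 bytes)


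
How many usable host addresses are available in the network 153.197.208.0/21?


Host bits = 32 - 21 = 11
Total addresses = 2^11 = 2048
Usable = total - 2 (network and broadcast)
Usable hosts: 2046


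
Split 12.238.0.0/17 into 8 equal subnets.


New prefix = 17 + 3 = 20
Each subnet has 4096 addresses
  12.238.0.0/20
  12.238.16.0/20
  12.238.32.0/20
  12.238.48.0/20
  12.238.64.0/20
  12.238.80.0/20
  12.238.96.0/20
  12.238.112.0/20
Subnets: 12.238.0.0/20, 12.238.16.0/20, 12.238.32.0/20, 12.238.48.0/20, 12.238.64.0/20, 12.238.80.0/20, 12.238.96.0/20, 12.238.112.0/20


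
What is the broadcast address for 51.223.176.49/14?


Network: 51.220.0.0/14
Host bits = 18
Set all host bits to 1:
Broadcast: 51.223.255.255


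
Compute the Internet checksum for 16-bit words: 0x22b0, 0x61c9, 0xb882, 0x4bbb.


Sum all words (with carry folding):
+ 0x22b0 = 0x22b0
+ 0x61c9 = 0x8479
+ 0xb882 = 0x3cfc
+ 0x4bbb = 0x88b7
One's complement: ~0x88b7
Checksum = 0x7748


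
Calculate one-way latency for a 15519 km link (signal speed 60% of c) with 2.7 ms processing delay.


Speed = 0.6 * 3e5 km/s = 180000 km/s
Propagation delay = 15519 / 180000 = 0.0862 s = 86.2167 ms
Processing delay = 2.7 ms
Total one-way latency = 88.9167 ms


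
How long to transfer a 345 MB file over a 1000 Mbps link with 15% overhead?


Effective throughput = 1000 * (1 - 15/100) = 850 Mbps
File size in Mb = 345 * 8 = 2760 Mb
Time = 2760 / 850
Time = 3.2471 seconds


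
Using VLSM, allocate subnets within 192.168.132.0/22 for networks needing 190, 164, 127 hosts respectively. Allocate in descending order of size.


190 hosts -> /24 (254 usable): 192.168.132.0/24
164 hosts -> /24 (254 usable): 192.168.133.0/24
127 hosts -> /24 (254 usable): 192.168.134.0/24
Allocation: 192.168.132.0/24 (190 hosts, 254 usable); 192.168.133.0/24 (164 hosts, 254 usable); 192.168.134.0/24 (127 hosts, 254 usable)


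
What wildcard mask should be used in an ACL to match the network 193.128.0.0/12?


Subnet mask: 255.240.0.0
Wildcard = 255.255.255.255 - subnet mask
255 - 255 = 0
255 - 240 = 15
255 - 0 = 255
255 - 0 = 255
Wildcard: 0.15.255.255


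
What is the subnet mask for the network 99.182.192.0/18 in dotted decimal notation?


/18 means 18 network bits, 14 host bits
Binary: 11111111111111111100000000000000
Mask: 255.255.192.0


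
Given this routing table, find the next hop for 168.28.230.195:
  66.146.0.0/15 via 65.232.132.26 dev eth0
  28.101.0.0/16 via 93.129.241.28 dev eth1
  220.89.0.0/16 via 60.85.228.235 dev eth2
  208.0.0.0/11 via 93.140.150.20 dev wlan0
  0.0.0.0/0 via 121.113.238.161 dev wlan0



Longest prefix match for 168.28.230.195:
  /15 66.146.0.0: no
  /16 28.101.0.0: no
  /16 220.89.0.0: no
  /11 208.0.0.0: no
  /0 0.0.0.0: MATCH
Selected: next-hop 121.113.238.161 via wlan0 (matched /0)


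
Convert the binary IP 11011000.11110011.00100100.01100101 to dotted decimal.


11011000 = 216
11110011 = 243
00100100 = 36
01100101 = 101
IP: 216.243.36.101


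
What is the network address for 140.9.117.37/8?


IP:   10001100.00001001.01110101.00100101
Mask: 11111111.00000000.00000000.00000000
AND operation:
Net:  10001100.00000000.00000000.00000000
Network: 140.0.0.0/8


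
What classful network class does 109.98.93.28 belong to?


First octet: 109
Binary: 01101101
0xxxxxxx -> Class A (1-126)
Class A, default mask 255.0.0.0 (/8)


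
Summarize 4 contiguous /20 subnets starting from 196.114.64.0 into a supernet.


Original prefix: /20
Number of subnets: 4 = 2^2
New prefix = 20 - 2 = 18
Supernet: 196.114.64.0/18


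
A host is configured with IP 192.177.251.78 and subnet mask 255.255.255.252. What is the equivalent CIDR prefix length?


Binary: 11111111.11111111.11111111.11111100
Count leading 1s
Prefix: /30


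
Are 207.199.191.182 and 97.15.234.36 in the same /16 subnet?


Mask: 255.255.0.0
207.199.191.182 AND mask = 207.199.0.0
97.15.234.36 AND mask = 97.15.0.0
No, different subnets (207.199.0.0 vs 97.15.0.0)


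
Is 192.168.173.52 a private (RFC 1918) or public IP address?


RFC 1918 private ranges:
  10.0.0.0/8 (10.0.0.0 - 10.255.255.255)
  172.16.0.0/12 (172.16.0.0 - 172.31.255.255)
  192.168.0.0/16 (192.168.0.0 - 192.168.255.255)
Private (in 192.168.0.0/16)


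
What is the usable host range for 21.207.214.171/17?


Network: 21.207.128.0
Broadcast: 21.207.255.255
First usable = network + 1
Last usable = broadcast - 1
Range: 21.207.128.1 to 21.207.255.254


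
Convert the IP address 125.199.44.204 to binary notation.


125 = 01111101
199 = 11000111
44 = 00101100
204 = 11001100
Binary: 01111101.11000111.00101100.11001100


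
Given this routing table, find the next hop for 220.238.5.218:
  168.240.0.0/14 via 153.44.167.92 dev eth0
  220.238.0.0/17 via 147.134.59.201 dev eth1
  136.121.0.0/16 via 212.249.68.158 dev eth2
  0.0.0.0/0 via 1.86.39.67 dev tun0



Longest prefix match for 220.238.5.218:
  /14 168.240.0.0: no
  /17 220.238.0.0: MATCH
  /16 136.121.0.0: no
  /0 0.0.0.0: MATCH
Selected: next-hop 147.134.59.201 via eth1 (matched /17)


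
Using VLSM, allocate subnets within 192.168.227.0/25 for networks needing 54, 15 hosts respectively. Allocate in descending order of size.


54 hosts -> /26 (62 usable): 192.168.227.0/26
15 hosts -> /27 (30 usable): 192.168.227.64/27
Allocation: 192.168.227.0/26 (54 hosts, 62 usable); 192.168.227.64/27 (15 hosts, 30 usable)


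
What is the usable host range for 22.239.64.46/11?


Network: 22.224.0.0
Broadcast: 22.255.255.255
First usable = network + 1
Last usable = broadcast - 1
Range: 22.224.0.1 to 22.255.255.254


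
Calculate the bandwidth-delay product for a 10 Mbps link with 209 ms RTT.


BDP = bandwidth * RTT
= 10 Mbps * 209 ms
= 10 * 1e6 * 209 / 1000 bits
= 2090000 bits
= 261250 bytes
= 255.127 KB
BDP = 2090000 bits (261250 bytes)


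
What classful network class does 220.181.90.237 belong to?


First octet: 220
Binary: 11011100
110xxxxx -> Class C (192-223)
Class C, default mask 255.255.255.0 (/24)


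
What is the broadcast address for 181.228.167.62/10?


Network: 181.192.0.0/10
Host bits = 22
Set all host bits to 1:
Broadcast: 181.255.255.255


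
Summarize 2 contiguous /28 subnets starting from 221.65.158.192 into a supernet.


Original prefix: /28
Number of subnets: 2 = 2^1
New prefix = 28 - 1 = 27
Supernet: 221.65.158.192/27


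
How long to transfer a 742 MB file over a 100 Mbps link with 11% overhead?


Effective throughput = 100 * (1 - 11/100) = 89 Mbps
File size in Mb = 742 * 8 = 5936 Mb
Time = 5936 / 89
Time = 66.6966 seconds


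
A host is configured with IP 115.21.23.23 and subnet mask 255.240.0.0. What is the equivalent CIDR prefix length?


Binary: 11111111.11110000.00000000.00000000
Count leading 1s
Prefix: /12


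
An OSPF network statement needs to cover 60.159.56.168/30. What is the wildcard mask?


Subnet mask: 255.255.255.252
Wildcard = 255.255.255.255 - subnet mask
255 - 255 = 0
255 - 255 = 0
255 - 255 = 0
255 - 252 = 3
Wildcard: 0.0.0.3


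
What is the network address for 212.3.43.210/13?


IP:   11010100.00000011.00101011.11010010
Mask: 11111111.11111000.00000000.00000000
AND operation:
Net:  11010100.00000000.00000000.00000000
Network: 212.0.0.0/13


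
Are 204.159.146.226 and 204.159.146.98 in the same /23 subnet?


Mask: 255.255.254.0
204.159.146.226 AND mask = 204.159.146.0
204.159.146.98 AND mask = 204.159.146.0
Yes, same subnet (204.159.146.0)


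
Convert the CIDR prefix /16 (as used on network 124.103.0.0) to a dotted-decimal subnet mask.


/16 means 16 network bits, 16 host bits
Binary: 11111111111111110000000000000000
Mask: 255.255.0.0


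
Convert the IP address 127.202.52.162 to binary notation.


127 = 01111111
202 = 11001010
52 = 00110100
162 = 10100010
Binary: 01111111.11001010.00110100.10100010


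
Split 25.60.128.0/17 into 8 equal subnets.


New prefix = 17 + 3 = 20
Each subnet has 4096 addresses
  25.60.128.0/20
  25.60.144.0/20
  25.60.160.0/20
  25.60.176.0/20
  25.60.192.0/20
  25.60.208.0/20
  25.60.224.0/20
  25.60.240.0/20
Subnets: 25.60.128.0/20, 25.60.144.0/20, 25.60.160.0/20, 25.60.176.0/20, 25.60.192.0/20, 25.60.208.0/20, 25.60.224.0/20, 25.60.240.0/20


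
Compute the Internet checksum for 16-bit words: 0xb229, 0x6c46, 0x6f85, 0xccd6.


Sum all words (with carry folding):
+ 0xb229 = 0xb229
+ 0x6c46 = 0x1e70
+ 0x6f85 = 0x8df5
+ 0xccd6 = 0x5acc
One's complement: ~0x5acc
Checksum = 0xa533


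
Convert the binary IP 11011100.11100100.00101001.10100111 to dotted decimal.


11011100 = 220
11100100 = 228
00101001 = 41
10100111 = 167
IP: 220.228.41.167


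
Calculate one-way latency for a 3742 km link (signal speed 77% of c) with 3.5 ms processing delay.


Speed = 0.77 * 3e5 km/s = 231000 km/s
Propagation delay = 3742 / 231000 = 0.0162 s = 16.1991 ms
Processing delay = 3.5 ms
Total one-way latency = 19.6991 ms


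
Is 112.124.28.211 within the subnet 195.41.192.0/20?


Subnet network: 195.41.192.0
Test IP AND mask: 112.124.16.0
No, 112.124.28.211 is not in 195.41.192.0/20


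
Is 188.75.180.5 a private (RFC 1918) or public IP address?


RFC 1918 private ranges:
  10.0.0.0/8 (10.0.0.0 - 10.255.255.255)
  172.16.0.0/12 (172.16.0.0 - 172.31.255.255)
  192.168.0.0/16 (192.168.0.0 - 192.168.255.255)
Public (not in any RFC 1918 range)


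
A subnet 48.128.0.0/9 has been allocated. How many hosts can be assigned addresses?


Host bits = 32 - 9 = 23
Total addresses = 2^23 = 8388608
Usable = total - 2 (network and broadcast)
Usable hosts: 8388606


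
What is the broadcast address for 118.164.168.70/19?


Network: 118.164.160.0/19
Host bits = 13
Set all host bits to 1:
Broadcast: 118.164.191.255


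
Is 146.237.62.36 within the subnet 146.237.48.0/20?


Subnet network: 146.237.48.0
Test IP AND mask: 146.237.48.0
Yes, 146.237.62.36 is in 146.237.48.0/20


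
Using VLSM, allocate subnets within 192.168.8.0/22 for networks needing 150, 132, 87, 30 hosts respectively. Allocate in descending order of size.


150 hosts -> /24 (254 usable): 192.168.8.0/24
132 hosts -> /24 (254 usable): 192.168.9.0/24
87 hosts -> /25 (126 usable): 192.168.10.0/25
30 hosts -> /27 (30 usable): 192.168.10.128/27
Allocation: 192.168.8.0/24 (150 hosts, 254 usable); 192.168.9.0/24 (132 hosts, 254 usable); 192.168.10.0/25 (87 hosts, 126 usable); 192.168.10.128/27 (30 hosts, 30 usable)


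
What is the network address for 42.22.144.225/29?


IP:   00101010.00010110.10010000.11100001
Mask: 11111111.11111111.11111111.11111000
AND operation:
Net:  00101010.00010110.10010000.11100000
Network: 42.22.144.224/29
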